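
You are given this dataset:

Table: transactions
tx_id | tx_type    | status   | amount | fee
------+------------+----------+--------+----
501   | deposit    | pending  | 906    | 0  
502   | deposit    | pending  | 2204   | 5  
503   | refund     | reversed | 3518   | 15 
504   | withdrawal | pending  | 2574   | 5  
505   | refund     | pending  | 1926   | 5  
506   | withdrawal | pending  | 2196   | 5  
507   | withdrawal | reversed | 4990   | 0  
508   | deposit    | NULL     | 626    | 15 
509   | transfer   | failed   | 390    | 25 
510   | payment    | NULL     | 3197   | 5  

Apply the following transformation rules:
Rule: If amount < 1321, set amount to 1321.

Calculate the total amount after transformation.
24568

Step 1: 3 records have amount < 1321
Step 2: These records originally summed to 1922
Step 3: After setting to minimum: 3 × 1321 = 3963
Step 4: Unaffected records sum: 20605
Step 5: Final sum = 3963 + 20605 = 24568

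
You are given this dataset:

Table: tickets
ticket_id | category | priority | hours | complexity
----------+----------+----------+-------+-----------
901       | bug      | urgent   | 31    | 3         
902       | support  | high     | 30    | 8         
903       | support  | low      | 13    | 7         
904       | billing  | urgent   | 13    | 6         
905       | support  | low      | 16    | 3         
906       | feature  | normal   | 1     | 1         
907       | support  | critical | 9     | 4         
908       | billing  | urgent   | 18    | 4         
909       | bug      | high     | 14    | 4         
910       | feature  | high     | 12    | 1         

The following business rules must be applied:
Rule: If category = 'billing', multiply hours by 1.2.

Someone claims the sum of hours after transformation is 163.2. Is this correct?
Yes, the result is correct.

Step 1: Calculate the correct sum after transformation
Step 2: Apply multiplier 1.2 to records where category = 'billing'
Step 3: Correct result = 163.2
Step 4: Claimed result = 163.2
Step 5: 163.2 = 163.2 ✓
Conclusion: The claimed result is correct.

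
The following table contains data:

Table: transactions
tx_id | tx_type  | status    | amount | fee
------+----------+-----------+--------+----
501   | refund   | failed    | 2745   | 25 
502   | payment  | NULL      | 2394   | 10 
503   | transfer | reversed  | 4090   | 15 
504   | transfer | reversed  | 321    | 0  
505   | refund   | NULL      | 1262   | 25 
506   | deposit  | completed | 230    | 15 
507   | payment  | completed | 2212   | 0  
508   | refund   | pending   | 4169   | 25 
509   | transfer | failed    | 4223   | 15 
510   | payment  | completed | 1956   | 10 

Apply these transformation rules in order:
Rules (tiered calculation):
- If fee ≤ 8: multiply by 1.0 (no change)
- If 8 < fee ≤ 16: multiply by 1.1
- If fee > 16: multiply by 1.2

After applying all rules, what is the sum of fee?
161.5

Step 1: Tier 1 (fee ≤ 8): 2 records, sum = 0 × 1.0 = 0.0
Step 2: Tier 2 (8 < fee ≤ 16): 5 records, sum = 65 × 1.1 = 71.5
Step 3: Tier 3 (fee > 16): 3 records, sum = 75 × 1.2 = 90.0
Step 4: Final sum = 0.0 + 71.5 + 90.0 = 161.5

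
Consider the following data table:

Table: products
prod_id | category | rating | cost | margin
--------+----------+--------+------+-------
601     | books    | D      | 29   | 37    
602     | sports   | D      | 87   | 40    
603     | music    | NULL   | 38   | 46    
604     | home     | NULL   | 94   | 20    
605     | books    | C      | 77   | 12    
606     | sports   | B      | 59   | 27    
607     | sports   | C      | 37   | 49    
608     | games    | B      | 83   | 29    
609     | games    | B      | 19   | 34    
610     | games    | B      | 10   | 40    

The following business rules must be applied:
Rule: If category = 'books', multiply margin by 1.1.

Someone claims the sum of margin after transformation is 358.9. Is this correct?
No, the correct result is 338.9.

Step 1: Calculate the correct sum after transformation
Step 2: Apply multiplier 1.1 to records where category = 'books'
Step 3: Correct result = 338.9
Step 4: Claimed result = 358.9
Step 5: 338.9 ≠ 358.9
Conclusion: The claimed result is incorrect. The correct answer is 338.9.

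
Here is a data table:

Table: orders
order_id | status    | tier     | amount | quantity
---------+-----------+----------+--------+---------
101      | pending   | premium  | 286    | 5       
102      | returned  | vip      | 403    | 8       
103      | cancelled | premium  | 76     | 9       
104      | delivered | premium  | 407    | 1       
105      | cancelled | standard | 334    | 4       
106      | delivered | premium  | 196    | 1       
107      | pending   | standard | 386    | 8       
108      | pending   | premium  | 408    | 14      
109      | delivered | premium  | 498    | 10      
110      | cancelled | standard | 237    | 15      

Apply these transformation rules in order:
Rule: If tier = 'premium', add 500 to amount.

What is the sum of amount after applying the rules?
6231

Step 1: Count records where tier = 'premium': 6
Step 2: Total bonus added: 6 × 500 = 3000
Step 3: Original sum of amount: 3231
Step 4: Final sum = 3231 + 3000 = 6231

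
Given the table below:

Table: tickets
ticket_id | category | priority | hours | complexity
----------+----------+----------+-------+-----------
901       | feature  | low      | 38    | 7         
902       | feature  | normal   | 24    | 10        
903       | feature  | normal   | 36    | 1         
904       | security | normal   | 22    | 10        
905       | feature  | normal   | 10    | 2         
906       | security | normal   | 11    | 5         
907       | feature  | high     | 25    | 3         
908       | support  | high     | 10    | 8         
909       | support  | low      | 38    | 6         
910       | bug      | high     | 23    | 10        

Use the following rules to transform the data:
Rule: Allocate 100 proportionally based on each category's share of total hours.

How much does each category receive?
bug: 9.7, feature: 56.12, security: 13.92, support: 20.25

Step 1: Calculate total hours = 237
Step 2: Calculate each category's proportion:
  bug: 23/237 = 9.70% → 9.7
  feature: 133/237 = 56.12% → 56.12
  security: 33/237 = 13.92% → 13.92
  support: 48/237 = 20.25% → 20.25
Step 3: Verify: sum of allocations ≈ 100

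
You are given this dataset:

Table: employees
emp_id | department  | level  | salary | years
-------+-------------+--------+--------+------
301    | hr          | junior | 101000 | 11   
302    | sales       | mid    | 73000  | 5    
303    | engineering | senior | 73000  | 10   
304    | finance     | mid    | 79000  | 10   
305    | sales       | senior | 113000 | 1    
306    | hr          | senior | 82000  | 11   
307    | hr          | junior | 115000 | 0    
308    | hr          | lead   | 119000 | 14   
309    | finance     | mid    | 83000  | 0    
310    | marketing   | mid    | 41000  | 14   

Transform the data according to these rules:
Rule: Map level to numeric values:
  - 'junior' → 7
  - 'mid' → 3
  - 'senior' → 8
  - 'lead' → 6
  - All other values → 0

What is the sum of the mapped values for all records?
56

Step 1: Apply mapping to each record
Step 2: Count by status:
  'junior': 2 records × 7 = 14
  'mid': 4 records × 3 = 12
  'senior': 3 records × 8 = 24
  'lead': 1 records × 6 = 6
Step 3: Sum all mapped values = 56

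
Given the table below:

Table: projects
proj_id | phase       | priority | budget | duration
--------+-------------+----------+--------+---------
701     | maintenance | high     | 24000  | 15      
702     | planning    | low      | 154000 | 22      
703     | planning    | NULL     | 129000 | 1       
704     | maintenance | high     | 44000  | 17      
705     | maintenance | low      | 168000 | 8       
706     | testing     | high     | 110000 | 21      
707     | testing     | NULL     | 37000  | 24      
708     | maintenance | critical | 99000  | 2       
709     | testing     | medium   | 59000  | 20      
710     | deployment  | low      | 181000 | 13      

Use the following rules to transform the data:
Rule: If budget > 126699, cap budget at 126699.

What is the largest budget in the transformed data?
126699

Step 1: Original maximum budget = 181000
Step 2: Apply cap at 126699
Step 3: 4 records had budget > 126699 and were capped
Step 4: Maximum after transformation = 126699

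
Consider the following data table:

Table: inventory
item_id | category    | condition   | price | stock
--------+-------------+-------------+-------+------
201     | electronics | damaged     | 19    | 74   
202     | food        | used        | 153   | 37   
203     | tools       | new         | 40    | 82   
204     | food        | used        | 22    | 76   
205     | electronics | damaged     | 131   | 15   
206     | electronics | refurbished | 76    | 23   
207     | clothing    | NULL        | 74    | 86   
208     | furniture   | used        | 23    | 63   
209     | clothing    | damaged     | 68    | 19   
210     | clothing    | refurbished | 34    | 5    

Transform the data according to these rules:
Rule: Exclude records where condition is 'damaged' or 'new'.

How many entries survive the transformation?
6

Step 1: Count records to exclude
  - 3 (damaged) + 1 (new) = 4 records
Step 2: Total records: 10
Step 3: Remaining = 10 - 4 = 6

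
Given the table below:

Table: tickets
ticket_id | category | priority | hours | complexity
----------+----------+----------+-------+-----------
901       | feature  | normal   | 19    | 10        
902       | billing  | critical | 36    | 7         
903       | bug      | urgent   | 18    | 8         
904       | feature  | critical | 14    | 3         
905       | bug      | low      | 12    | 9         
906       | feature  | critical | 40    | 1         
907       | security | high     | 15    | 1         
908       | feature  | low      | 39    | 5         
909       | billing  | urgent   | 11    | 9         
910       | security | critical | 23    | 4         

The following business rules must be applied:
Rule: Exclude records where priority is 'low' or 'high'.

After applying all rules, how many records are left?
7

Step 1: Count records to exclude
  - 2 (low) + 1 (high) = 3 records
Step 2: Total records: 10
Step 3: Remaining = 10 - 3 = 7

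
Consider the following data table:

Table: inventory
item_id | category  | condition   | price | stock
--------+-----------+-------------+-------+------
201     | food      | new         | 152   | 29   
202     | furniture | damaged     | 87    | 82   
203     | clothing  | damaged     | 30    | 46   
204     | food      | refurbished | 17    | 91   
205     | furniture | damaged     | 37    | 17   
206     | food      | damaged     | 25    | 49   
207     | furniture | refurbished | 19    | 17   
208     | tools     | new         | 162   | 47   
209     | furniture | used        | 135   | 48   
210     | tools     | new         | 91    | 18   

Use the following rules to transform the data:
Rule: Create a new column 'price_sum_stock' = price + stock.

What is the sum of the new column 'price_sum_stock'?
1199

Step 1: For each record, compute price + stock
Example calculations:
  152 + 29 = 181
  87 + 82 = 169
  30 + 46 = 76
  ...
Step 2: Sum all derived values
Step 3: Total = 1199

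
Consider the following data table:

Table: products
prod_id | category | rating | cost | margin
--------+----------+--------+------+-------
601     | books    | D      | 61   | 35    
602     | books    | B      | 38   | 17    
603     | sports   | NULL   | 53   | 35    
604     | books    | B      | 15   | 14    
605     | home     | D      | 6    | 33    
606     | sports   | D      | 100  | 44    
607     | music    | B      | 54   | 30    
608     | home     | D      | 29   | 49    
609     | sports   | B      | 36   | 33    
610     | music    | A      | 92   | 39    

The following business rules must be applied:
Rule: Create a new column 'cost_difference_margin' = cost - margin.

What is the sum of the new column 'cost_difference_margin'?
155

Step 1: For each record, compute cost - margin
Example calculations:
  61 - 35 = 26
  38 - 17 = 21
  53 - 35 = 18
  ...
Step 2: Sum all derived values
Step 3: Total = 155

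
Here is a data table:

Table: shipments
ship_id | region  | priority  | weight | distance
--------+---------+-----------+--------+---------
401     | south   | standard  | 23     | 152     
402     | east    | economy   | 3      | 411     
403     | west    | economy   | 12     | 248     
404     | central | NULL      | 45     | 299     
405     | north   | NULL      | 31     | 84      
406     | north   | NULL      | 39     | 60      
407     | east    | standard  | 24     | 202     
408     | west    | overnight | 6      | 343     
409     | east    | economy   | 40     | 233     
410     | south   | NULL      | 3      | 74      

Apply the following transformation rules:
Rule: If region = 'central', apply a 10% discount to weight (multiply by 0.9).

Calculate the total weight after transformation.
221.5

Step 1: Records with region = 'central' have total weight = 45
Step 2: Apply multiplier: 45 × 0.9 = 40.5
Step 3: Other records total: 181
Step 4: Final sum = 40.5 + 181 = 221.5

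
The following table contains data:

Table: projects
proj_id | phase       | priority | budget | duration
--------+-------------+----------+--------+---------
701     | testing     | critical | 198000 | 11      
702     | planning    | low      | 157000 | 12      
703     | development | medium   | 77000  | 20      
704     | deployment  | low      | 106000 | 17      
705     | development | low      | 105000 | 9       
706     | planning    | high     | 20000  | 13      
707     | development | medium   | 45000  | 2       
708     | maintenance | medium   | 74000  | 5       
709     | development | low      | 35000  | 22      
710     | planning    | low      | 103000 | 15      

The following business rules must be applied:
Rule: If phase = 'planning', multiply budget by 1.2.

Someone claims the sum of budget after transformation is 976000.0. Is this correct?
Yes, the result is correct.

Step 1: Calculate the correct sum after transformation
Step 2: Apply multiplier 1.2 to records where phase = 'planning'
Step 3: Correct result = 976000.0
Step 4: Claimed result = 976000.0
Step 5: 976000.0 = 976000.0 ✓
Conclusion: The claimed result is correct.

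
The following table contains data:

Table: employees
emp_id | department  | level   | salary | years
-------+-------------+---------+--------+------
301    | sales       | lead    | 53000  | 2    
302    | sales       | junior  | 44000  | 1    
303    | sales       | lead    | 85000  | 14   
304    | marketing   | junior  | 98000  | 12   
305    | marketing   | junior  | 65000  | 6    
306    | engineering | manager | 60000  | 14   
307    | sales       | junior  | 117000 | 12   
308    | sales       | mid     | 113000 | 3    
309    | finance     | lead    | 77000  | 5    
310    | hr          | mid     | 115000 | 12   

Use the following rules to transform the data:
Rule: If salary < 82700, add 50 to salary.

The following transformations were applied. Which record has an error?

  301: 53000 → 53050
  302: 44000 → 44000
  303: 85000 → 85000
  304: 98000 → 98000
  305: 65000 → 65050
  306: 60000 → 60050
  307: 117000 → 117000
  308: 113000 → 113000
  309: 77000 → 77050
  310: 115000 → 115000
Record 302 has an error. The correct transformed value should be 44050, not 44000.

Step 1: Check each record against the rule
Step 2: Record 302 has salary = 44000
Step 3: Since 44000 < 82700, the bonus should have been applied
Step 4: Correct value = 44050, but claimed value = 44000
Conclusion: Record 302 has the error.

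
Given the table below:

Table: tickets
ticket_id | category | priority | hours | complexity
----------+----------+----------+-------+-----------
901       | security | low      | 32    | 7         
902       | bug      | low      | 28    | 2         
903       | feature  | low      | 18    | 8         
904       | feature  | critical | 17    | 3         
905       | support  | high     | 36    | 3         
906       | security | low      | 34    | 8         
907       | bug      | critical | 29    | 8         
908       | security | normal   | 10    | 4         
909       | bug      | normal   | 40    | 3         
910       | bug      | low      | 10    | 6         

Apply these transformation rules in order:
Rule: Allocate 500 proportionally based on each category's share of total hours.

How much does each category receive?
bug: 210.63, feature: 68.9, security: 149.61, support: 70.87

Step 1: Calculate total hours = 254
Step 2: Calculate each category's proportion:
  bug: 107/254 = 42.13% → 210.63
  feature: 35/254 = 13.78% → 68.9
  security: 76/254 = 29.92% → 149.61
  support: 36/254 = 14.17% → 70.87
Step 3: Verify: sum of allocations ≈ 500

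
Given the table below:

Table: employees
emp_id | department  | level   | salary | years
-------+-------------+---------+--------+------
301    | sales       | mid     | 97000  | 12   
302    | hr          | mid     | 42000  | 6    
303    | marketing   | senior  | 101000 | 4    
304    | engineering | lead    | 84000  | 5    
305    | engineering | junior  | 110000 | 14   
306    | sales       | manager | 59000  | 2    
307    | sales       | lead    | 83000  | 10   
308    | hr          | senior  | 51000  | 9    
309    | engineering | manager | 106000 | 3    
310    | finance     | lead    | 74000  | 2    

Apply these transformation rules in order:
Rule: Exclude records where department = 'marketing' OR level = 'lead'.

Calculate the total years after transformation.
46

Step 1: Find records where department = 'marketing' OR level = 'lead'
Step 2: 4 records match, summing to 21
Step 3: Original sum: 67
Step 4: Remaining sum = 67 - 21 = 46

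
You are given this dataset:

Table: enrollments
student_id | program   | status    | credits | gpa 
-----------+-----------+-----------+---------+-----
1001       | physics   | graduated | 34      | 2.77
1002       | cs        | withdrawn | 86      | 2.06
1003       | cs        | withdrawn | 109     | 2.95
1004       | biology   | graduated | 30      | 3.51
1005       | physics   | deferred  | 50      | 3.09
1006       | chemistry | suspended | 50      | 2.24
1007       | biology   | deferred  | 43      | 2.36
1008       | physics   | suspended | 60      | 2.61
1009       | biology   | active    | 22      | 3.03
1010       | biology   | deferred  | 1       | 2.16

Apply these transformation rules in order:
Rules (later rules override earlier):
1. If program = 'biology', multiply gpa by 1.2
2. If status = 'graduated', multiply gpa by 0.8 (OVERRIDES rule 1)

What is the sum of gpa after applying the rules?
27.03

Step 1: Rule 2 takes priority for records with status = 'graduated'
  - 2 records: 6.28 × 0.8 = 5.02
Step 2: Rule 1 applies to remaining records with program = 'biology'
  - 3 records: 7.55 × 1.2 = 9.06
Step 3: Other records unchanged: 12.95
Step 4: Final sum = 5.02 + 9.06 + 12.95 = 27.03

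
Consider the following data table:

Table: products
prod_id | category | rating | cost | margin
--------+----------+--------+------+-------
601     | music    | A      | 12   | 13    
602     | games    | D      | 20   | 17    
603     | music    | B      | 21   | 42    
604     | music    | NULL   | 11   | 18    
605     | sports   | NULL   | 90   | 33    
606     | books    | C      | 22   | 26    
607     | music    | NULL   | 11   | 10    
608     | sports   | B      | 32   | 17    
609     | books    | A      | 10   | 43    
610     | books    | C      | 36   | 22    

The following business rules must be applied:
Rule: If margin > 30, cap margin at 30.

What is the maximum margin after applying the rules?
30

Step 1: Original maximum margin = 43
Step 2: Apply cap at 30
Step 3: 3 records had margin > 30 and were capped
Step 4: Maximum after transformation = 30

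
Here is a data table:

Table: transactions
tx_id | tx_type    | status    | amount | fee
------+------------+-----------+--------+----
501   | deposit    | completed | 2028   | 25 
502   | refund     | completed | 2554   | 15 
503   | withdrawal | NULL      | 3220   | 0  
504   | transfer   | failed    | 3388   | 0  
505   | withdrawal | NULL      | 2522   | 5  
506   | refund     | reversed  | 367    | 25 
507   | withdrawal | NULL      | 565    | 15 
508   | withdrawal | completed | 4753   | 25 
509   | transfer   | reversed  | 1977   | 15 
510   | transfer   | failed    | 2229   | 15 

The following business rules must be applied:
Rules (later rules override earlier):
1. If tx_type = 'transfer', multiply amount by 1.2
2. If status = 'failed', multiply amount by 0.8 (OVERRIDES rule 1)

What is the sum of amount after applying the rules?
22875.0

Step 1: Rule 2 takes priority for records with status = 'failed'
  - 2 records: 5617 × 0.8 = 4493.6
Step 2: Rule 1 applies to remaining records with tx_type = 'transfer'
  - 1 records: 1977 × 1.2 = 2372.4
Step 3: Other records unchanged: 16009
Step 4: Final sum = 4493.6 + 2372.4 + 16009 = 22875.0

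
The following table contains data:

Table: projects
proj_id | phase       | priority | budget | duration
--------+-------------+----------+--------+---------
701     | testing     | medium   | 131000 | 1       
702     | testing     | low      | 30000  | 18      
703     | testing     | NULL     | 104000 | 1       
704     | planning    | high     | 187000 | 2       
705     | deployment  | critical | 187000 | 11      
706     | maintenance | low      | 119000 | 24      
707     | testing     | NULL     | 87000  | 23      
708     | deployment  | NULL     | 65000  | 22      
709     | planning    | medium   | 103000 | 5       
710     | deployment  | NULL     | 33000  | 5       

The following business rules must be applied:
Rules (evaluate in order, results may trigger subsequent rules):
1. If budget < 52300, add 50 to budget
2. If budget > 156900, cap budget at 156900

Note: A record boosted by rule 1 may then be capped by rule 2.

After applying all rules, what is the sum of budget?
985900

Step 1: Apply rule 1 to records with budget < 52300
  - 2 records get bonus of 50
  - Of these, 0 records then exceed 156900 and get capped
Step 2: Apply rule 2 to records with budget > 156900
  - 2 records (original) are capped
Step 3: Calculate final sum = 985900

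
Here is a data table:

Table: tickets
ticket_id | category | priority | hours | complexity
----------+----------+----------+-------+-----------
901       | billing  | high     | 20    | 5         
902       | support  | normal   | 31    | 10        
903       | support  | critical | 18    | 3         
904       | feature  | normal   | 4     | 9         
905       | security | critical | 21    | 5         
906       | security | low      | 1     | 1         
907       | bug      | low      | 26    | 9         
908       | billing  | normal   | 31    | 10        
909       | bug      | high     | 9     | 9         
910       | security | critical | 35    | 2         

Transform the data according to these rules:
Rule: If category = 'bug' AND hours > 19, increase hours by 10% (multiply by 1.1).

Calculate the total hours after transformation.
198.6

Step 1: Find records where category = 'bug' AND hours > 19
Step 2: 1 records match, summing to 26
Step 3: After multiplier: 26 × 1.1 = 28.6
Step 4: Unaffected records sum: 170
Step 5: Final sum = 28.6 + 170 = 198.6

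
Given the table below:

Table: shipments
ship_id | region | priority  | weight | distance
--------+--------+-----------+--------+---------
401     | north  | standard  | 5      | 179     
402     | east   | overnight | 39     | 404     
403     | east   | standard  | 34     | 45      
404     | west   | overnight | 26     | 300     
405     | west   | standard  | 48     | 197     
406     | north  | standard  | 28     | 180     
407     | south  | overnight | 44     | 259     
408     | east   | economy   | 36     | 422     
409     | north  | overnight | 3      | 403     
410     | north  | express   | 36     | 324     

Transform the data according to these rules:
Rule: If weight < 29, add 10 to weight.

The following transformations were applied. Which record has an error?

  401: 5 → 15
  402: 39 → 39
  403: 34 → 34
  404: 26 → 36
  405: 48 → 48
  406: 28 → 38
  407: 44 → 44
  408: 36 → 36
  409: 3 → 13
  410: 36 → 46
Record 410 has an error. The correct transformed value should be 36, not 46.

Step 1: Check each record against the rule
Step 2: Record 410 has weight = 36
Step 3: Since 36 >= 29, the bonus should not have been applied
Step 4: Correct value = 36, but claimed value = 46
Conclusion: Record 410 has the error.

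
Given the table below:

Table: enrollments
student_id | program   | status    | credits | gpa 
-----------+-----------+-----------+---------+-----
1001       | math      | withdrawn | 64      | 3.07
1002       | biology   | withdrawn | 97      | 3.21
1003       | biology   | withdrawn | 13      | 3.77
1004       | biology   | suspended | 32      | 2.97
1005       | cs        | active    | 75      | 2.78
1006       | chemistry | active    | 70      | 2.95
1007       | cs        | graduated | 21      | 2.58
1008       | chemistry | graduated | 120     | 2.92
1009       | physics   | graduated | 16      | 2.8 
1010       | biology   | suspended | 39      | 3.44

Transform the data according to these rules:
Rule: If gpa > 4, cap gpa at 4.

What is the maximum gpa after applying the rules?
3.77

Step 1: Original maximum gpa = 3.77
Step 2: Check cap of 4 against maximum
Step 3: No records exceed the cap (max 3.77 <= cap 4), so no capping applies
Step 4: Maximum after transformation = 3.77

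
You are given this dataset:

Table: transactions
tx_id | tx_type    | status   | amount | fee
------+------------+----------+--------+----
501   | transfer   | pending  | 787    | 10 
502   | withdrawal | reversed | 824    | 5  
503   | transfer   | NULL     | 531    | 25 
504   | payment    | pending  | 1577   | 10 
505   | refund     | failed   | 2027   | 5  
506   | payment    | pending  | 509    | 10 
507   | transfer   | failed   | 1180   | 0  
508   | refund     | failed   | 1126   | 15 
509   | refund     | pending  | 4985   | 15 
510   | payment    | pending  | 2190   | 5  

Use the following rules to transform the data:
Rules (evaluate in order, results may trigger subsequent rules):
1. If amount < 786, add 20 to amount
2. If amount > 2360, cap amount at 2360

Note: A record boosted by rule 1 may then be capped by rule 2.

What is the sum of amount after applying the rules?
13151

Step 1: Apply rule 1 to records with amount < 786
  - 2 records get bonus of 20
  - Of these, 0 records then exceed 2360 and get capped
Step 2: Apply rule 2 to records with amount > 2360
  - 1 records (original) are capped
Step 3: Calculate final sum = 13151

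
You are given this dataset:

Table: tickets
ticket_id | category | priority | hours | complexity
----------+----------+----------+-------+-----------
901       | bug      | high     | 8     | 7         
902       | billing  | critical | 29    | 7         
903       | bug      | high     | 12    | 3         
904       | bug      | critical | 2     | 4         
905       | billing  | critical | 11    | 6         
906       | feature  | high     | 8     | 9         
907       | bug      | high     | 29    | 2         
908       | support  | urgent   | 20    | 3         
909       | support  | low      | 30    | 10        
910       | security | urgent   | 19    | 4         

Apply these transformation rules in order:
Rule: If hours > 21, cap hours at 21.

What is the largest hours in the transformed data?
21

Step 1: Original maximum hours = 30
Step 2: Apply cap at 21
Step 3: 3 records had hours > 21 and were capped
Step 4: Maximum after transformation = 21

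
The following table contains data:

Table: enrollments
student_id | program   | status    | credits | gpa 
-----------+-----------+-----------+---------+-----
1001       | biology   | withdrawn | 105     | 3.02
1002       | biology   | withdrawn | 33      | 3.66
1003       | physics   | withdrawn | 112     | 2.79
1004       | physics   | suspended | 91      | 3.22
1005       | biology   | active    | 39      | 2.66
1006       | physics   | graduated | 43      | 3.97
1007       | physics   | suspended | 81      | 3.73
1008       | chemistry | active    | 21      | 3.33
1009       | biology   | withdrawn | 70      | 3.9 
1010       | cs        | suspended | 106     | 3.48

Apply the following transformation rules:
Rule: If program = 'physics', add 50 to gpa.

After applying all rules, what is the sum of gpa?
233.76

Step 1: Count records where program = 'physics': 4
Step 2: Total bonus added: 4 × 50 = 200
Step 3: Original sum of gpa: 33.76
Step 4: Final sum = 33.76 + 200 = 233.76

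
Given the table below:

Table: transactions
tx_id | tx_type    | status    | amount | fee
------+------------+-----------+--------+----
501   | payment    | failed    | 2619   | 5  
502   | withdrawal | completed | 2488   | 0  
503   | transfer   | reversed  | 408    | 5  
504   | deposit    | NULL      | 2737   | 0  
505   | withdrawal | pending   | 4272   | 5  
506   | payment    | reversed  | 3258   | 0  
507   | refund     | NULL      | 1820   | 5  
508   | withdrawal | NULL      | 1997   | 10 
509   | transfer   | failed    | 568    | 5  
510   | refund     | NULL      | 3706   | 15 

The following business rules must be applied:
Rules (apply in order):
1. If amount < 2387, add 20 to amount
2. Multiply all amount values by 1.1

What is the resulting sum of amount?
26348.3

Step 1: Apply Rule 1 - Add 20 to records with amount < 2387
  - 4 records affected: 4793 + (4 × 20) = 4873
  - Unaffected records: 19080
  - Sum after Rule 1: 23953
Step 2: Apply Rule 2 - Multiply all by 1.1
  - 23953 × 1.1 = 26348.3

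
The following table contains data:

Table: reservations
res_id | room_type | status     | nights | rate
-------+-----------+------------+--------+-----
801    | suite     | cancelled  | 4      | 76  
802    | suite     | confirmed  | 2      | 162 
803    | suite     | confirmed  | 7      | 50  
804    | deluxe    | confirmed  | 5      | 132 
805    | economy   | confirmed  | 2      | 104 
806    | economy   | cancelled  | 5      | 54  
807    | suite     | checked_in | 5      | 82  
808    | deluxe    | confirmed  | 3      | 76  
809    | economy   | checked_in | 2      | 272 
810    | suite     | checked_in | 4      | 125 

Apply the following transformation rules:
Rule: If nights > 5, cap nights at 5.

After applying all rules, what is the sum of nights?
37

Step 1: 1 records have nights > 5
Step 2: These records originally summed to 7
Step 3: After capping: 1 × 5 = 5
Step 4: Unaffected records sum: 32
Step 5: Final sum = 5 + 32 = 37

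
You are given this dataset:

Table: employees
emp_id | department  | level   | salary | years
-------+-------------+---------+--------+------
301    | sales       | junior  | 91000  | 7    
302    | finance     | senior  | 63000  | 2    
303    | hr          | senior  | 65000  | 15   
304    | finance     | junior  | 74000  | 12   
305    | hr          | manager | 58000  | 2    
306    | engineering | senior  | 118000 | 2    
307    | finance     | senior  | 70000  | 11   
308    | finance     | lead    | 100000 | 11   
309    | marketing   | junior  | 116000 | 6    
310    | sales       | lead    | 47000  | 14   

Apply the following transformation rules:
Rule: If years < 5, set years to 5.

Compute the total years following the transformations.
91

Step 1: 3 records have years < 5
Step 2: These records originally summed to 6
Step 3: After setting to minimum: 3 × 5 = 15
Step 4: Unaffected records sum: 76
Step 5: Final sum = 15 + 76 = 91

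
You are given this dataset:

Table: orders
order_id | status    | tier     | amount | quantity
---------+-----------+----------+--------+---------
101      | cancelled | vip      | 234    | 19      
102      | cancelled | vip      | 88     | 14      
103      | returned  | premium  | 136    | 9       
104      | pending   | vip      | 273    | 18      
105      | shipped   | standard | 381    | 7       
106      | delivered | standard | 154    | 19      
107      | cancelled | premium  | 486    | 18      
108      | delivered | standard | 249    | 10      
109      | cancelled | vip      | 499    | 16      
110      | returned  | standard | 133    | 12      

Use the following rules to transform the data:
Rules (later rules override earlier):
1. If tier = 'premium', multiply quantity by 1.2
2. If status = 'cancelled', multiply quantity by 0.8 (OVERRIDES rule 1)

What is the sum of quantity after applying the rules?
130.4

Step 1: Rule 2 takes priority for records with status = 'cancelled'
  - 4 records: 67 × 0.8 = 53.6
Step 2: Rule 1 applies to remaining records with tier = 'premium'
  - 1 records: 9 × 1.2 = 10.8
Step 3: Other records unchanged: 66
Step 4: Final sum = 53.6 + 10.8 + 66 = 130.4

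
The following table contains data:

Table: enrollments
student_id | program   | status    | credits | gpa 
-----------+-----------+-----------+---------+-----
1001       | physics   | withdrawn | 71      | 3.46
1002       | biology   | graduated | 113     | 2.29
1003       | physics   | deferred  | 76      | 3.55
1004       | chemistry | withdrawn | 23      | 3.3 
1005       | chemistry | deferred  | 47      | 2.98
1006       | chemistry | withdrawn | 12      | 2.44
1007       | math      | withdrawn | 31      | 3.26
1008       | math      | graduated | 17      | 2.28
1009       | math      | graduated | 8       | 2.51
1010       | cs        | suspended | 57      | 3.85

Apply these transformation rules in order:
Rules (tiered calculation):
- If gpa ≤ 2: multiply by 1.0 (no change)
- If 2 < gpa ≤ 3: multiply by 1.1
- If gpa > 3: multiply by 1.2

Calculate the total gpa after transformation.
34.65

Step 1: Tier 1 (gpa ≤ 2): 0 records, sum = 0 × 1.0 = 0.0
Step 2: Tier 2 (2 < gpa ≤ 3): 5 records, sum = 12.5 × 1.1 = 13.75
Step 3: Tier 3 (gpa > 3): 5 records, sum = 17.42 × 1.2 = 20.9
Step 4: Final sum = 0.0 + 13.75 + 20.9 = 34.65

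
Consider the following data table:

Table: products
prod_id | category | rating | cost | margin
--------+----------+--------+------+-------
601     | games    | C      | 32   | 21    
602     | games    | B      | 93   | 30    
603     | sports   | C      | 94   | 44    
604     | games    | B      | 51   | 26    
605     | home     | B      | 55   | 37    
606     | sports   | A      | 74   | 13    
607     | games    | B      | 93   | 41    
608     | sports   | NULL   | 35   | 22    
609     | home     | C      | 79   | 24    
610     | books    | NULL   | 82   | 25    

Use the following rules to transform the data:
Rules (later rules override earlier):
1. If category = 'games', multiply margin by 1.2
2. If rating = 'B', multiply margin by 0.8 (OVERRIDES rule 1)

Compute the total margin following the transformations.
260.4

Step 1: Rule 2 takes priority for records with rating = 'B'
  - 4 records: 134 × 0.8 = 107.2
Step 2: Rule 1 applies to remaining records with category = 'games'
  - 1 records: 21 × 1.2 = 25.2
Step 3: Other records unchanged: 128
Step 4: Final sum = 107.2 + 25.2 + 128 = 260.4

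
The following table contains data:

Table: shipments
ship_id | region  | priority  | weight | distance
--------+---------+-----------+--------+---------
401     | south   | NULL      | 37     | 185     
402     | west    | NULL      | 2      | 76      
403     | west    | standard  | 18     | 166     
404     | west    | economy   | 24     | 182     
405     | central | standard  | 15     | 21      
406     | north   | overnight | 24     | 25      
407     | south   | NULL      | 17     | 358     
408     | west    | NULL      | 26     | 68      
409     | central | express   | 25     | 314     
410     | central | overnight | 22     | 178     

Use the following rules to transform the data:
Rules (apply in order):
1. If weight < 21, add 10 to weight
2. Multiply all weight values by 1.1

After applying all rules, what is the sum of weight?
275.0

Step 1: Apply Rule 1 - Add 10 to records with weight < 21
  - 4 records affected: 52 + (4 × 10) = 92
  - Unaffected records: 158
  - Sum after Rule 1: 250
Step 2: Apply Rule 2 - Multiply all by 1.1
  - 250 × 1.1 = 275.0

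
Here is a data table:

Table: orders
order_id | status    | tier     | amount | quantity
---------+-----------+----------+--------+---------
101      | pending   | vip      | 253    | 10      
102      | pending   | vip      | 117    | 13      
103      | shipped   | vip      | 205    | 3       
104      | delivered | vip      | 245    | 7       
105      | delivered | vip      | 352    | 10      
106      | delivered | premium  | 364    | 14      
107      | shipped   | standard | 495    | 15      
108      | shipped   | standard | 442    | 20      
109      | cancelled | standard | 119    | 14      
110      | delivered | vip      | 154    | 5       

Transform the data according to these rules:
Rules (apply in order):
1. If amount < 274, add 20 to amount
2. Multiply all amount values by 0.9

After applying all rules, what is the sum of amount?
2579.4

Step 1: Apply Rule 1 - Add 20 to records with amount < 274
  - 6 records affected: 1093 + (6 × 20) = 1213
  - Unaffected records: 1653
  - Sum after Rule 1: 2866
Step 2: Apply Rule 2 - Multiply all by 0.9
  - 2866 × 0.9 = 2579.4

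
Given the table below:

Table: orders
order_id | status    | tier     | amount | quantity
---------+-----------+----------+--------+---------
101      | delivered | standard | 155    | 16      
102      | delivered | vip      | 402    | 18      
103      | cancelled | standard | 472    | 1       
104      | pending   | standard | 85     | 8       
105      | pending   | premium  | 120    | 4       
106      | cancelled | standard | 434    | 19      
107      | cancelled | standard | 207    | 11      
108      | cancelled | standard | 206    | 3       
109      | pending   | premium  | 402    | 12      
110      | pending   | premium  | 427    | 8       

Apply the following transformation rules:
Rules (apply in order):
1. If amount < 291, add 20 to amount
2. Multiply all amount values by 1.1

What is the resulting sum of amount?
3311.0

Step 1: Apply Rule 1 - Add 20 to records with amount < 291
  - 5 records affected: 773 + (5 × 20) = 873
  - Unaffected records: 2137
  - Sum after Rule 1: 3010
Step 2: Apply Rule 2 - Multiply all by 1.1
  - 3010 × 1.1 = 3311.0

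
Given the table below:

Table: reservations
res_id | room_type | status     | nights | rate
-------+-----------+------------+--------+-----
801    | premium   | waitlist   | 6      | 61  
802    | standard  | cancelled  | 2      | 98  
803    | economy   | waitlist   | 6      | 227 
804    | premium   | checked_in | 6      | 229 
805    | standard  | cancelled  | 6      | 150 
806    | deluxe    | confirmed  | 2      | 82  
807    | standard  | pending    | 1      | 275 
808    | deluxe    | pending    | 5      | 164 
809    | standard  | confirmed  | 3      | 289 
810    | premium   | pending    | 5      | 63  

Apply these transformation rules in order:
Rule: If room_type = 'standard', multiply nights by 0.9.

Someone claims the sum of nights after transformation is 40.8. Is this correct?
Yes, the result is correct.

Step 1: Calculate the correct sum after transformation
Step 2: Apply multiplier 0.9 to records where room_type = 'standard'
Step 3: Correct result = 40.8
Step 4: Claimed result = 40.8
Step 5: 40.8 = 40.8 ✓
Conclusion: The claimed result is correct.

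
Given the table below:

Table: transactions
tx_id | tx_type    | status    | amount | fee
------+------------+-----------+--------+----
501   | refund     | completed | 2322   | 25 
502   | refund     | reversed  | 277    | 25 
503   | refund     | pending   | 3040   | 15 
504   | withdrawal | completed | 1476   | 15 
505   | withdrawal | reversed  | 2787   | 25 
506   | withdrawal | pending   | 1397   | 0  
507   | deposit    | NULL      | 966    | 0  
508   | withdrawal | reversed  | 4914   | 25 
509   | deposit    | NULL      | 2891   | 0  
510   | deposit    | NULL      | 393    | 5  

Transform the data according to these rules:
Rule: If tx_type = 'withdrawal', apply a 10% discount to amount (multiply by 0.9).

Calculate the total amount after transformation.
19405.6

Step 1: Records with tx_type = 'withdrawal' have total amount = 10574
Step 2: Apply multiplier: 10574 × 0.9 = 9516.6
Step 3: Other records total: 9889
Step 4: Final sum = 9516.6 + 9889 = 19405.6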